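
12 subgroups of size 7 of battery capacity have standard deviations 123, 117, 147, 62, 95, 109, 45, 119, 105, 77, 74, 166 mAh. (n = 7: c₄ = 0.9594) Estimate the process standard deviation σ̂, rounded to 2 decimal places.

s̄ = (123 + 117 + 147 + 62 + 95 + 109 + 45 + 119 + 105 + 77 + 74 + 166) / 12 = 103.2500
σ̂ = s̄ / c₄ = 103.2500 / 0.9594 = 107.6193

107.62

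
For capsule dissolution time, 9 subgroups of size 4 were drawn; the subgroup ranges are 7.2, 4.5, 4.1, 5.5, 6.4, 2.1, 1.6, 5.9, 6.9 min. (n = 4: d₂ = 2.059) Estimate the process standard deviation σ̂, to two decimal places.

R̄ = (7.2 + 4.5 + 4.1 + 5.5 + 6.4 + 2.1 + 1.6 + 5.9 + 6.9) / 9 = 4.9111
σ̂ = R̄ / d₂ = 4.9111 / 2.059 = 2.3852

2.39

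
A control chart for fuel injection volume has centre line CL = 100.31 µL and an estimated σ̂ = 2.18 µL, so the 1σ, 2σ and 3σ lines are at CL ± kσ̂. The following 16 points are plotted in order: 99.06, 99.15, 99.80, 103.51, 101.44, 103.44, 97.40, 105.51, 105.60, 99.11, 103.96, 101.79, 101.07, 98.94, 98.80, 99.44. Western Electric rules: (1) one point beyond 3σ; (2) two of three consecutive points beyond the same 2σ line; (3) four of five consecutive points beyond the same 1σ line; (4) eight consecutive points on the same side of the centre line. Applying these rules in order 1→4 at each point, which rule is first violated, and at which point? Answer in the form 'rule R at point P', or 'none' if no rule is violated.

rule 2 at point 9

Zone of each point (C = within 1σ̂, B = 1σ̂–2σ̂, A = 2σ̂–3σ̂, * = beyond 3σ̂; sign = side of CL): 1:-C, 2:-C, 3:-C, 4:+B, 5:+C, 6:+B, 7:-B, 8:+A, 9:+A, 10:-C, 11:+B, 12:+C, 13:+C, 14:-C, 15:-C, 16:-C
Rule 2 (two of three consecutive points beyond the same 2σ limit) is satisfied at point 9.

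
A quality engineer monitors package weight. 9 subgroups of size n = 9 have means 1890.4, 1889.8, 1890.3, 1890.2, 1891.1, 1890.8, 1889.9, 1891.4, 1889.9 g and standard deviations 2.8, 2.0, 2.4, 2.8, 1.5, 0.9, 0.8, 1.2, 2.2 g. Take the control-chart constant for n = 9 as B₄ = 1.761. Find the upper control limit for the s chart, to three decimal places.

3.248

s̄ = (2.8 + 2.0 + 2.4 + 2.8 + 1.5 + 0.9 + 0.8 + 1.2 + 2.2) / 9 = 1.8444
UCL_s = B₄·s̄ = 1.761 × 1.8444 = 3.2481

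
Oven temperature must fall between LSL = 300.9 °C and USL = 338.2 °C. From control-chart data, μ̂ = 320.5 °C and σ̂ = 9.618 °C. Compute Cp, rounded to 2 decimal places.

0.65

Cp = (USL − LSL) / (6σ̂) = (338.2 − 300.9) / (6 × 9.618) = 37.3000 / 57.7080 = 0.6464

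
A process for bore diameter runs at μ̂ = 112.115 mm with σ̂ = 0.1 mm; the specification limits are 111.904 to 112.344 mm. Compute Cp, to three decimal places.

0.733

Cp = (USL − LSL) / (6σ̂) = (112.344 − 111.904) / (6 × 0.1) = 0.4400 / 0.6000 = 0.7333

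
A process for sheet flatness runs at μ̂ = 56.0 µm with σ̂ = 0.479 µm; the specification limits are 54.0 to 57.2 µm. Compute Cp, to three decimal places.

Cp = (USL − LSL) / (6σ̂) = (57.2 − 54.0) / (6 × 0.479) = 3.2000 / 2.8740 = 1.1134

1.113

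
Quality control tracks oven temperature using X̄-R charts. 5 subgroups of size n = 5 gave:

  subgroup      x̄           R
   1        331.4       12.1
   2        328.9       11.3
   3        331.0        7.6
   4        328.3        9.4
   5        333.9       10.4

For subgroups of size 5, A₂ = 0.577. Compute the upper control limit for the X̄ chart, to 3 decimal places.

X̄̄ = (331.4 + 328.9 + 331.0 + 328.3 + 333.9) / 5 = 1653.5000 / 5 = 330.7000
R̄ = (12.1 + 11.3 + 7.6 + 9.4 + 10.4) / 5 = 50.8000 / 5 = 10.1600
UCL = X̄̄ + A₂·R̄ = 330.7000 + 0.577 × 10.1600 = 336.5623

336.562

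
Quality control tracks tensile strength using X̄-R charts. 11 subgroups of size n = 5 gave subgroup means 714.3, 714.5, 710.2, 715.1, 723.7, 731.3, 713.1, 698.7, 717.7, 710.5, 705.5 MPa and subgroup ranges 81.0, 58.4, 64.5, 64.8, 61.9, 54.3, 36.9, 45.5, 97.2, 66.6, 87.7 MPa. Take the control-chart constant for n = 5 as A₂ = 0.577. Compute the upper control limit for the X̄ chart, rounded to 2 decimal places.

751.76

X̄̄ = (714.3 + 714.5 + 710.2 + 715.1 + 723.7 + 731.3 + 713.1 + 698.7 + 717.7 + 710.5 + 705.5) / 11 = 7854.6000 / 11 = 714.0545
R̄ = (81.0 + 58.4 + 64.5 + 64.8 + 61.9 + 54.3 + 36.9 + 45.5 + 97.2 + 66.6 + 87.7) / 11 = 718.8000 / 11 = 65.3455
UCL = X̄̄ + A₂·R̄ = 714.0545 + 0.577 × 65.3455 = 751.7589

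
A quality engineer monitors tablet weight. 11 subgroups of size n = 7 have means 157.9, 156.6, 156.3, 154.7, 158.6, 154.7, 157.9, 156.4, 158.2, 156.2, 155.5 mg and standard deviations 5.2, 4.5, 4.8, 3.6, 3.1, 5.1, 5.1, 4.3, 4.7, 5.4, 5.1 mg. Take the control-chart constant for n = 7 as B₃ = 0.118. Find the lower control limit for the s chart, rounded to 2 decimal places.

s̄ = (5.2 + 4.5 + 4.8 + 3.6 + 3.1 + 5.1 + 5.1 + 4.3 + 4.7 + 5.4 + 5.1) / 11 = 4.6273
LCL_s = B₃·s̄ = 0.118 × 4.6273 = 0.5460

0.55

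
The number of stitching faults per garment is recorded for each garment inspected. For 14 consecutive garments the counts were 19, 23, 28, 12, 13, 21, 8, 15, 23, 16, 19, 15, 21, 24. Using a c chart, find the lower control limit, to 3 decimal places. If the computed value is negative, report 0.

5.504

c̄ = (19 + 23 + 28 + 12 + 13 + 21 + 8 + 15 + 23 + 16 + 19 + 15 + 21 + 24) / 14 = 257 / 14 = 18.3571
LCL = c̄ − 3√c̄ = 18.3571 − 3 × 4.2845 = 5.5036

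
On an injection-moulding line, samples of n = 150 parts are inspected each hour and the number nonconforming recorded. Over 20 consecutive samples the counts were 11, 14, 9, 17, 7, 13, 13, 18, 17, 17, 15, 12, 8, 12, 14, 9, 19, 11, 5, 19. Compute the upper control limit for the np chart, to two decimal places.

23.34

p̄ = Σdᵢ / (k·n) = 260 / (20 × 150) = 0.08667
UCL = np̄ + 3·√(np̄(1−p̄)) = 13.0000 + 3 × √(13.0000×0.91333) = 13.0000 + 3 × 3.4458 = 23.3373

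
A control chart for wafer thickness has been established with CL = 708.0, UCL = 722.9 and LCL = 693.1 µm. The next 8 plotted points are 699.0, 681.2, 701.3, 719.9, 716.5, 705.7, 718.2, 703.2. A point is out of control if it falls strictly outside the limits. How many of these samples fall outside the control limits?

1

Compare each point to [693.1, 722.9]: sample 2 = 681.2 < LCL.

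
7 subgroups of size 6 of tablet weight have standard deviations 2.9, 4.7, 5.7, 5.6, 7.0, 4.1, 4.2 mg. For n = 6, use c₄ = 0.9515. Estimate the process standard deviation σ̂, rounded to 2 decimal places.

s̄ = (2.9 + 4.7 + 5.7 + 5.6 + 7.0 + 4.1 + 4.2) / 7 = 4.8857
σ̂ = s̄ / c₄ = 4.8857 / 0.9515 = 5.1347

5.13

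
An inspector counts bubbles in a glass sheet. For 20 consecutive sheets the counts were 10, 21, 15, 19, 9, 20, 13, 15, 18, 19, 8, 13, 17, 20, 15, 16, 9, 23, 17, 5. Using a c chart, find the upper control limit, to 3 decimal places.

c̄ = (10 + 21 + 15 + 19 + 9 + 20 + 13 + 15 + 18 + 19 + 8 + 13 + 17 + 20 + 15 + 16 + 9 + 23 + 17 + 5) / 20 = 302 / 20 = 15.1000
UCL = c̄ + 3√c̄ = 15.1000 + 3 × √15.1000 = 15.1000 + 3 × 3.8859 = 26.7576

26.758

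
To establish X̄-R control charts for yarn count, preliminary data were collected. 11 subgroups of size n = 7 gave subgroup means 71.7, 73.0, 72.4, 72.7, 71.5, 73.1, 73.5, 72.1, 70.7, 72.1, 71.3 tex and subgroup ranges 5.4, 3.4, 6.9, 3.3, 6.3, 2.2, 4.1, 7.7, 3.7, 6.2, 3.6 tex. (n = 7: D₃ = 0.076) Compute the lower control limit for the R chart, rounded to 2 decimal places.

R̄ = (5.4 + 3.4 + 6.9 + 3.3 + 6.3 + 2.2 + 4.1 + 7.7 + 3.7 + 6.2 + 3.6) / 11 = 52.8000 / 11 = 4.8000
LCL_R = D₃·R̄ = 0.076 × 4.8000 = 0.3648

0.36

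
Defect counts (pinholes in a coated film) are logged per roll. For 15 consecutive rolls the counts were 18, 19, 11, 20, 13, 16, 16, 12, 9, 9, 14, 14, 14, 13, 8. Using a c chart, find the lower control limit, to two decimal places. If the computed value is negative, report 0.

c̄ = (18 + 19 + 11 + 20 + 13 + 16 + 16 + 12 + 9 + 9 + 14 + 14 + 14 + 13 + 8) / 15 = 206 / 15 = 13.7333
LCL = c̄ − 3√c̄ = 13.7333 − 3 × 3.7059 = 2.6158

2.62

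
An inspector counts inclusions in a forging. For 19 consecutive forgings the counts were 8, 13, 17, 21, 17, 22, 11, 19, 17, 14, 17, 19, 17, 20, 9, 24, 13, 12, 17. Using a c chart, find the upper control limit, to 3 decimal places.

28.217

c̄ = (8 + 13 + 17 + 21 + 17 + 22 + 11 + 19 + 17 + 14 + 17 + 19 + 17 + 20 + 9 + 24 + 13 + 12 + 17) / 19 = 307 / 19 = 16.1579
UCL = c̄ + 3√c̄ = 16.1579 + 3 × √16.1579 = 16.1579 + 3 × 4.0197 = 28.2170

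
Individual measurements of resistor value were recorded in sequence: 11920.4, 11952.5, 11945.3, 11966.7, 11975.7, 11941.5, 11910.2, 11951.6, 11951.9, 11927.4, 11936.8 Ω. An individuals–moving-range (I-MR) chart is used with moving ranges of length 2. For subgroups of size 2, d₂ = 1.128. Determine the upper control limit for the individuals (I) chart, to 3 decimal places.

X̄ = (11920.4 + 11952.5 + 11945.3 + 11966.7 + 11975.7 + 11941.5 + 11910.2 + 11951.6 + 11951.9 + 11927.4 + 11936.8) / 11 = 11943.6364
Moving ranges: 32.1, 7.2, 21.4, 9.0, 34.2, 31.3, 41.4, 0.3, 24.5, 9.4; M̄R̄ = 210.8000 / 10 = 21.0800
UCL = X̄ + 3·M̄R̄/d₂ = 11943.6364 + 3 × 21.0800 / 1.128 = 11999.7002

11999.700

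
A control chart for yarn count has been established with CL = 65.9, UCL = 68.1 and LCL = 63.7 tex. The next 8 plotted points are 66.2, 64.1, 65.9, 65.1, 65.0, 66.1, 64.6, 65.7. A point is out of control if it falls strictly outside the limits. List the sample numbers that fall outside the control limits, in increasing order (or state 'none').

none

All 8 points lie within [63.7, 68.1].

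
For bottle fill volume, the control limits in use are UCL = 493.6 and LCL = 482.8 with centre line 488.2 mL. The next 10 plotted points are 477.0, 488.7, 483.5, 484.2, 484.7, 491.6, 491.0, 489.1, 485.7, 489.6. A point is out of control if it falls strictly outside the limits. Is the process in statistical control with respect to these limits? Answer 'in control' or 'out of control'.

Compare each point to [482.8, 493.6]: sample 1 = 477.0 < LCL.

out of control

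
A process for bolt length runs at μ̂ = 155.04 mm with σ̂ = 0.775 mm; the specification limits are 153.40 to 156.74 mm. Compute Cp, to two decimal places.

0.72

Cp = (USL − LSL) / (6σ̂) = (156.74 − 153.40) / (6 × 0.775) = 3.3400 / 4.6500 = 0.7183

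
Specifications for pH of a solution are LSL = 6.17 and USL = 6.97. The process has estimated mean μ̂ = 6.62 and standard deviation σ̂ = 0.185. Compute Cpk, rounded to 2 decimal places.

Cpu = (USL − μ̂) / (3σ̂) = (6.97 − 6.62) / (3 × 0.185) = 0.6306; Cpl = (μ̂ − LSL) / (3σ̂) = (6.62 − 6.17) / (3 × 0.185) = 0.8108; Cpk = min(Cpu, Cpl) = 0.6306

0.63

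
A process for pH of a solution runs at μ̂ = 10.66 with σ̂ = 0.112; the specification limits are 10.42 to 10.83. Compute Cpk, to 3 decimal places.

0.506

Cpu = (USL − μ̂) / (3σ̂) = (10.83 − 10.66) / (3 × 0.112) = 0.5060; Cpl = (μ̂ − LSL) / (3σ̂) = (10.66 − 10.42) / (3 × 0.112) = 0.7143; Cpk = min(Cpu, Cpl) = 0.5060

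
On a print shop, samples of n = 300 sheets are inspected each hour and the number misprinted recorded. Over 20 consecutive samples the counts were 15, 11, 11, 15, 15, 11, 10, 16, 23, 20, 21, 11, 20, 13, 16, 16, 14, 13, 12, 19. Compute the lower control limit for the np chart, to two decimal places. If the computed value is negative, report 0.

p̄ = Σdᵢ / (k·n) = 302 / (20 × 300) = 0.05033
LCL = np̄ − 3·√(np̄(1−p̄)) = 15.1000 − 3 × 3.7868 = 3.7396

3.74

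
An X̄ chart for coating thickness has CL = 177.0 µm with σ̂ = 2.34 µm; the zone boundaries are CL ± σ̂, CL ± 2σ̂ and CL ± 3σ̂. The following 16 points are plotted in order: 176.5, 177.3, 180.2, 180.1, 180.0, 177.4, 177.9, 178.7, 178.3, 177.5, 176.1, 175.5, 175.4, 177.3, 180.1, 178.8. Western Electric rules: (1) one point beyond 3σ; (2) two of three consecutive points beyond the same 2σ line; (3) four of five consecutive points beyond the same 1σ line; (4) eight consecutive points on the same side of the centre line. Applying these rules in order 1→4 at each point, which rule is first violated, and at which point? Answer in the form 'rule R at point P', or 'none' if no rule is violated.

Zone of each point (C = within 1σ̂, B = 1σ̂–2σ̂, A = 2σ̂–3σ̂, * = beyond 3σ̂; sign = side of CL): 1:-C, 2:+C, 3:+B, 4:+B, 5:+B, 6:+C, 7:+C, 8:+C, 9:+C, 10:+C, 11:-C, 12:-C, 13:-C, 14:+C, 15:+B, 16:+C
Rule 4 (eight consecutive points on the same side of the centre line) is satisfied at point 9.

rule 4 at point 9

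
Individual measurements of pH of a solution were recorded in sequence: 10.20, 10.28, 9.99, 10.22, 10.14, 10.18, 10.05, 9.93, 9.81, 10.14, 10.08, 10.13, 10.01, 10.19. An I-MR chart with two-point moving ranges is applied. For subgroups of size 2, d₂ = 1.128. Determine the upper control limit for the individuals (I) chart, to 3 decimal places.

10.471

X̄ = (10.20 + 10.28 + 9.99 + 10.22 + 10.14 + 10.18 + 10.05 + 9.93 + 9.81 + 10.14 + 10.08 + 10.13 + 10.01 + 10.19) / 14 = 10.0964
Moving ranges: 0.08, 0.29, 0.23, 0.08, 0.04, 0.13, 0.12, 0.12, 0.33, 0.06, 0.05, 0.12, 0.18; M̄R̄ = 1.8300 / 13 = 0.1408
UCL = X̄ + 3·M̄R̄/d₂ = 10.0964 + 3 × 0.1408 / 1.128 = 10.4708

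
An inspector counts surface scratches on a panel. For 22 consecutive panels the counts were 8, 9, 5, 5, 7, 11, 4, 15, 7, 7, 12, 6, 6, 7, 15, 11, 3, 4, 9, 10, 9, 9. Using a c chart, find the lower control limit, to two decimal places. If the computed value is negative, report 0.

0.00

c̄ = (8 + 9 + 5 + 5 + 7 + 11 + 4 + 15 + 7 + 7 + 12 + 6 + 6 + 7 + 15 + 11 + 3 + 4 + 9 + 10 + 9 + 9) / 22 = 179 / 22 = 8.1364
LCL = c̄ − 3√c̄ = 8.1364 − 3 × 2.8524 = -0.4209 → 0 (cannot be negative)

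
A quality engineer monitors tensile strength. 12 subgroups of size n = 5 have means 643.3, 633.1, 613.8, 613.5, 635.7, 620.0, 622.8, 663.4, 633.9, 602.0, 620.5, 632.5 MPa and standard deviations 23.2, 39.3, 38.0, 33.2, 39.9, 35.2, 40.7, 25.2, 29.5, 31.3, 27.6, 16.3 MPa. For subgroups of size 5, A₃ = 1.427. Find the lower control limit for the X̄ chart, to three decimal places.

582.758

X̄̄ = (643.3 + 633.1 + 613.8 + 613.5 + 635.7 + 620.0 + 622.8 + 663.4 + 633.9 + 602.0 + 620.5 + 632.5) / 12 = 627.8750
s̄ = (23.2 + 39.3 + 38.0 + 33.2 + 39.9 + 35.2 + 40.7 + 25.2 + 29.5 + 31.3 + 27.6 + 16.3) / 12 = 31.6167
LCL = X̄̄ − A₃·s̄ = 627.8750 − 1.427 × 31.6167 = 582.7580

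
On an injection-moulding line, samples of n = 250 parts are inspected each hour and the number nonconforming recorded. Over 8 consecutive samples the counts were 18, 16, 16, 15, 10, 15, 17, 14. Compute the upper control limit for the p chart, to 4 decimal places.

p̄ = Σdᵢ / (k·n) = 121 / (8 × 250) = 0.06050
UCL = p̄ + 3·√(p̄(1−p̄)/n) = 0.06050 + 3 × √(0.06050×0.93950/250) = 0.06050 + 3 × 0.01508 = 0.10574

0.1057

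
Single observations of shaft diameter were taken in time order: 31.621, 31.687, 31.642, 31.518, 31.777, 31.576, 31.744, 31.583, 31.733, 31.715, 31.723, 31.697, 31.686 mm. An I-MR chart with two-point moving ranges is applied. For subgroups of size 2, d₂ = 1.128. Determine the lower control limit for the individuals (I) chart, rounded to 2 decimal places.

X̄ = (31.621 + 31.687 + 31.642 + 31.518 + 31.777 + 31.576 + 31.744 + 31.583 + 31.733 + 31.715 + 31.723 + 31.697 + 31.686) / 13 = 31.6694
Moving ranges: 0.066, 0.045, 0.124, 0.259, 0.201, 0.168, 0.161, 0.150, 0.018, 0.008, 0.026, 0.011; M̄R̄ = 1.2370 / 12 = 0.1031
LCL = X̄ − 3·M̄R̄/d₂ = 31.6694 − 3 × 0.1031 / 1.128 = 31.3952

31.40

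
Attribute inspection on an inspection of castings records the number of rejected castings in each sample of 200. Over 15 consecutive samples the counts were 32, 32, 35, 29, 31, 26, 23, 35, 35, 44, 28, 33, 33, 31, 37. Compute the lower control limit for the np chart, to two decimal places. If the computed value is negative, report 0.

p̄ = Σdᵢ / (k·n) = 484 / (15 × 200) = 0.16133
LCL = np̄ − 3·√(np̄(1−p̄)) = 32.2667 − 3 × 5.2020 = 16.6606

16.66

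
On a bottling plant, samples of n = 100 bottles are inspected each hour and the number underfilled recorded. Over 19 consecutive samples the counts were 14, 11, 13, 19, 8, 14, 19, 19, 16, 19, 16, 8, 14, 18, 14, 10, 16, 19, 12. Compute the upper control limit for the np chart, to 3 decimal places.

25.303

p̄ = Σdᵢ / (k·n) = 279 / (19 × 100) = 0.14684
UCL = np̄ + 3·√(np̄(1−p̄)) = 14.6842 + 3 × √(14.6842×0.85316) = 14.6842 + 3 × 3.5395 = 25.3027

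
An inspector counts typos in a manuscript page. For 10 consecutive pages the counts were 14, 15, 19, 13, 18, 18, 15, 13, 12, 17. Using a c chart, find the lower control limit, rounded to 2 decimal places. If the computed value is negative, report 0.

c̄ = (14 + 15 + 19 + 13 + 18 + 18 + 15 + 13 + 12 + 17) / 10 = 154 / 10 = 15.4000
LCL = c̄ − 3√c̄ = 15.4000 − 3 × 3.9243 = 3.6271

3.63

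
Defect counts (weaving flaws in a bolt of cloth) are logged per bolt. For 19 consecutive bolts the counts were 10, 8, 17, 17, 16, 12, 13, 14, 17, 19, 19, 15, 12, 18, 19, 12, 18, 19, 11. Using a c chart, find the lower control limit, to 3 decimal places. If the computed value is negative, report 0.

c̄ = (10 + 8 + 17 + 17 + 16 + 12 + 13 + 14 + 17 + 19 + 19 + 15 + 12 + 18 + 19 + 12 + 18 + 19 + 11) / 19 = 286 / 19 = 15.0526
LCL = c̄ − 3√c̄ = 15.0526 − 3 × 3.8798 = 3.4133

3.413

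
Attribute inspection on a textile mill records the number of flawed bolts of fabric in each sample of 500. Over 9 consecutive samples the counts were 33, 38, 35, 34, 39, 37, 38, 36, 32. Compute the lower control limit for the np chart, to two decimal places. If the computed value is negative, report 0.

p̄ = Σdᵢ / (k·n) = 322 / (9 × 500) = 0.07156
LCL = np̄ − 3·√(np̄(1−p̄)) = 35.7778 − 3 × 5.7635 = 18.4873

18.49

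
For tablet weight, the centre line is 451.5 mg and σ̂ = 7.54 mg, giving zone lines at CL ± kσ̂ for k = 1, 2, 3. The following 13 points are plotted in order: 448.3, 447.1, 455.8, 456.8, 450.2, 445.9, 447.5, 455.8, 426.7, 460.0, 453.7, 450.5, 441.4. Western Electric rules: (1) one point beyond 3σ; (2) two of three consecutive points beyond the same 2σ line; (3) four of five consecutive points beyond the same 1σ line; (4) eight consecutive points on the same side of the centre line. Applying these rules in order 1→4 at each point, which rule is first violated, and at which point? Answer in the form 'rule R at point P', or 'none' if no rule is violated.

rule 1 at point 9

Zone of each point (C = within 1σ̂, B = 1σ̂–2σ̂, A = 2σ̂–3σ̂, * = beyond 3σ̂; sign = side of CL): 1:-C, 2:-C, 3:+C, 4:+C, 5:-C, 6:-C, 7:-C, 8:+C, 9:-*, 10:+B, 11:+C, 12:-C, 13:-B
Rule 1 (one point beyond the 3σ limits) is satisfied at point 9.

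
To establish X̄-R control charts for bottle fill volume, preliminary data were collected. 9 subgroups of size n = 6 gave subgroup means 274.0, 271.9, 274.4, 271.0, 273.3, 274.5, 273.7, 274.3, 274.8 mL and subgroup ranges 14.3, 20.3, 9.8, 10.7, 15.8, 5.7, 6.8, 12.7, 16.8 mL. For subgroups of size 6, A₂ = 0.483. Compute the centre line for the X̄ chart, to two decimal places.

273.54

X̄̄ = (274.0 + 271.9 + 274.4 + 271.0 + 273.3 + 274.5 + 273.7 + 274.3 + 274.8) / 9 = 2461.9000 / 9 = 273.5444
CL = X̄̄ = 273.5444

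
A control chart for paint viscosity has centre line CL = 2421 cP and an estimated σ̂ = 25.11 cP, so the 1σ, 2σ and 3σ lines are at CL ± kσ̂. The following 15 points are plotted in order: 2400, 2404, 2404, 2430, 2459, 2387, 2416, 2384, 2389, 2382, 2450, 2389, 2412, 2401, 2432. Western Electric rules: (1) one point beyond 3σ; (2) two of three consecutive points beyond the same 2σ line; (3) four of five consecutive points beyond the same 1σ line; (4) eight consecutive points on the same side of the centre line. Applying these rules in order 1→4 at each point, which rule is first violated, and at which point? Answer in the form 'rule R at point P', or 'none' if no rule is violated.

Zone of each point (C = within 1σ̂, B = 1σ̂–2σ̂, A = 2σ̂–3σ̂, * = beyond 3σ̂; sign = side of CL): 1:-C, 2:-C, 3:-C, 4:+C, 5:+B, 6:-B, 7:-C, 8:-B, 9:-B, 10:-B, 11:+B, 12:-B, 13:-C, 14:-C, 15:+C
Rule 3 (four of five consecutive points beyond the same 1σ limit) is satisfied at point 10.

rule 3 at point 10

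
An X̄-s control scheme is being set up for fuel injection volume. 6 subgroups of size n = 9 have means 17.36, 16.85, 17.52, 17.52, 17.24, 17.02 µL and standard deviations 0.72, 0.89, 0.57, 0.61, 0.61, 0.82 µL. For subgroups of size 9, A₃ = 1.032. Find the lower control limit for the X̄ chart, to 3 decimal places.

16.526

X̄̄ = (17.36 + 16.85 + 17.52 + 17.52 + 17.24 + 17.02) / 6 = 17.2517
s̄ = (0.72 + 0.89 + 0.57 + 0.61 + 0.61 + 0.82) / 6 = 0.7033
LCL = X̄̄ − A₃·s̄ = 17.2517 − 1.032 × 0.7033 = 16.5258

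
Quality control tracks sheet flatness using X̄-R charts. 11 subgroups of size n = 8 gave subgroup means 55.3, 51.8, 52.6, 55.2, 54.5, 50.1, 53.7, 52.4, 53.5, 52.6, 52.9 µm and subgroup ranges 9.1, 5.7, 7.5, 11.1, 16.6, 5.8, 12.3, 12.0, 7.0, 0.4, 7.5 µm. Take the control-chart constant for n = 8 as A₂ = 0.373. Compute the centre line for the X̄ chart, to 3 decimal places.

53.145

X̄̄ = (55.3 + 51.8 + 52.6 + 55.2 + 54.5 + 50.1 + 53.7 + 52.4 + 53.5 + 52.6 + 52.9) / 11 = 584.6000 / 11 = 53.1455
CL = X̄̄ = 53.1455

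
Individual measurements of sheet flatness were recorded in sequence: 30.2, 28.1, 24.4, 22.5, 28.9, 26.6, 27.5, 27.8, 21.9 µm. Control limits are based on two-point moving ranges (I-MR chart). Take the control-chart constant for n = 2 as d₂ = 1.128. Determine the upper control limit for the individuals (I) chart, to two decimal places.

X̄ = (30.2 + 28.1 + 24.4 + 22.5 + 28.9 + 26.6 + 27.5 + 27.8 + 21.9) / 9 = 26.4333
Moving ranges: 2.1, 3.7, 1.9, 6.4, 2.3, 0.9, 0.3, 5.9; M̄R̄ = 23.5000 / 8 = 2.9375
UCL = X̄ + 3·M̄R̄/d₂ = 26.4333 + 3 × 2.9375 / 1.128 = 34.2458

34.25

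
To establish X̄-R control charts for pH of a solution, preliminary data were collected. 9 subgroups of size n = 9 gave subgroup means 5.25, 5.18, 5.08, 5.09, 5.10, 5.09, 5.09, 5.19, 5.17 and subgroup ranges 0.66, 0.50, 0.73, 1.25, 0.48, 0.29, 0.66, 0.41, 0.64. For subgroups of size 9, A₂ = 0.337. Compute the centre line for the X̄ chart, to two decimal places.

5.14

X̄̄ = (5.25 + 5.18 + 5.08 + 5.09 + 5.10 + 5.09 + 5.09 + 5.19 + 5.17) / 9 = 46.2400 / 9 = 5.1378
CL = X̄̄ = 5.1378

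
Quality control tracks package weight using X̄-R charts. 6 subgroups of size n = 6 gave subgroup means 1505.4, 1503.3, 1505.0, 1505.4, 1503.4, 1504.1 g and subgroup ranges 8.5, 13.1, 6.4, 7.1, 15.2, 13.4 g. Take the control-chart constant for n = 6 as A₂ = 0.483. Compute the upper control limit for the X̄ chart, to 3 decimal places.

X̄̄ = (1505.4 + 1503.3 + 1505.0 + 1505.4 + 1503.4 + 1504.1) / 6 = 9026.6000 / 6 = 1504.4333
R̄ = (8.5 + 13.1 + 6.4 + 7.1 + 15.2 + 13.4) / 6 = 63.7000 / 6 = 10.6167
UCL = X̄̄ + A₂·R̄ = 1504.4333 + 0.483 × 10.6167 = 1509.5612

1509.561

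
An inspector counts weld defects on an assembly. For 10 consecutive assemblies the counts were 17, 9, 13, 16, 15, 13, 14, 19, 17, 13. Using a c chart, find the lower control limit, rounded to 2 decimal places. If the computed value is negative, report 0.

c̄ = (17 + 9 + 13 + 16 + 15 + 13 + 14 + 19 + 17 + 13) / 10 = 146 / 10 = 14.6000
LCL = c̄ − 3√c̄ = 14.6000 − 3 × 3.8210 = 3.1370

3.14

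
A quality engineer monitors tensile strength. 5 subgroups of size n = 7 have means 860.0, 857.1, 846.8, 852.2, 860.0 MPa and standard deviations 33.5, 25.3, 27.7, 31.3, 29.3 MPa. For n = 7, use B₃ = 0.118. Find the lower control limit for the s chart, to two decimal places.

s̄ = (33.5 + 25.3 + 27.7 + 31.3 + 29.3) / 5 = 29.4200
LCL_s = B₃·s̄ = 0.118 × 29.4200 = 3.4716

3.47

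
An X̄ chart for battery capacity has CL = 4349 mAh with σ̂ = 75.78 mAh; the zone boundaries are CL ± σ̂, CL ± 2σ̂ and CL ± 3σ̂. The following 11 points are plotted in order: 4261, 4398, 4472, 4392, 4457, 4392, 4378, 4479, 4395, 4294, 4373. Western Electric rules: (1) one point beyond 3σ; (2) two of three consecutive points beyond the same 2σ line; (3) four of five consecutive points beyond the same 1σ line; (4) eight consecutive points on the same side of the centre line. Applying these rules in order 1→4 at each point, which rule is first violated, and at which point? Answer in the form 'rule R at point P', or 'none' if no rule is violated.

Zone of each point (C = within 1σ̂, B = 1σ̂–2σ̂, A = 2σ̂–3σ̂, * = beyond 3σ̂; sign = side of CL): 1:-B, 2:+C, 3:+B, 4:+C, 5:+B, 6:+C, 7:+C, 8:+B, 9:+C, 10:-C, 11:+C
Rule 4 (eight consecutive points on the same side of the centre line) is satisfied at point 9.

rule 4 at point 9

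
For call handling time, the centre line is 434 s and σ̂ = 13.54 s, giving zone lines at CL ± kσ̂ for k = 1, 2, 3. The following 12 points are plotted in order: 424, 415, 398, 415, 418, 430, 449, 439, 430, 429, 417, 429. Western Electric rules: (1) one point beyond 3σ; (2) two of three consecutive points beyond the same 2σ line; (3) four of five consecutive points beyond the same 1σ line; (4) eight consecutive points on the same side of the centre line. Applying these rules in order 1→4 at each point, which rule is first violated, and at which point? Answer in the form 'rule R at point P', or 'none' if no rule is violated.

rule 3 at point 5

Zone of each point (C = within 1σ̂, B = 1σ̂–2σ̂, A = 2σ̂–3σ̂, * = beyond 3σ̂; sign = side of CL): 1:-C, 2:-B, 3:-A, 4:-B, 5:-B, 6:-C, 7:+B, 8:+C, 9:-C, 10:-C, 11:-B, 12:-C
Rule 3 (four of five consecutive points beyond the same 1σ limit) is satisfied at point 5.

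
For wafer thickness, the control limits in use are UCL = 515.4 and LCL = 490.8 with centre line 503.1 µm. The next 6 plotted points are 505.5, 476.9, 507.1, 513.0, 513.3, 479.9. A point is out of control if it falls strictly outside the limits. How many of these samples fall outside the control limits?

Compare each point to [490.8, 515.4]: sample 2 = 476.9 < LCL; sample 6 = 479.9 < LCL.

2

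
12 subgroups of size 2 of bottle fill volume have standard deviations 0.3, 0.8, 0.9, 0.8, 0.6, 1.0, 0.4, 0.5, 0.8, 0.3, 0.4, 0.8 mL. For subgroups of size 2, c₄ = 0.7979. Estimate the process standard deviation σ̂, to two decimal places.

0.79

s̄ = (0.3 + 0.8 + 0.9 + 0.8 + 0.6 + 1.0 + 0.4 + 0.5 + 0.8 + 0.3 + 0.4 + 0.8) / 12 = 0.6333
σ̂ = s̄ / c₄ = 0.6333 / 0.7979 = 0.7938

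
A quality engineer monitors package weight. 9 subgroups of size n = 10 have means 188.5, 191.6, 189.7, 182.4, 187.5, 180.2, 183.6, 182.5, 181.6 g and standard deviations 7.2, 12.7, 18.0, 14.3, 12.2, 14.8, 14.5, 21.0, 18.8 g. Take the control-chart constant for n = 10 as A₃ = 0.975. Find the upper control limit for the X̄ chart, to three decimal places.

X̄̄ = (188.5 + 191.6 + 189.7 + 182.4 + 187.5 + 180.2 + 183.6 + 182.5 + 181.6) / 9 = 185.2889
s̄ = (7.2 + 12.7 + 18.0 + 14.3 + 12.2 + 14.8 + 14.5 + 21.0 + 18.8) / 9 = 14.8333
UCL = X̄̄ + A₃·s̄ = 185.2889 + 0.975 × 14.8333 = 199.7514

199.751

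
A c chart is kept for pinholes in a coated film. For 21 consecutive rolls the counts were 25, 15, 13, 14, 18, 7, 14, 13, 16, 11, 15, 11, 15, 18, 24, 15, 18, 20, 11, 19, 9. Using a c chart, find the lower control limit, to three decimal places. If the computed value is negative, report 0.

3.557

c̄ = (25 + 15 + 13 + 14 + 18 + 7 + 14 + 13 + 16 + 11 + 15 + 11 + 15 + 18 + 24 + 15 + 18 + 20 + 11 + 19 + 9) / 21 = 321 / 21 = 15.2857
LCL = c̄ − 3√c̄ = 15.2857 − 3 × 3.9097 = 3.5566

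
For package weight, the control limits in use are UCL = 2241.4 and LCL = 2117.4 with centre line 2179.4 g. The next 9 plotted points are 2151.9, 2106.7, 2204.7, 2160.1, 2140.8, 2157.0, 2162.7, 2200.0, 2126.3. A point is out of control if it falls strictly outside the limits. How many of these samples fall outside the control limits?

Compare each point to [2117.4, 2241.4]: sample 2 = 2106.7 < LCL.

1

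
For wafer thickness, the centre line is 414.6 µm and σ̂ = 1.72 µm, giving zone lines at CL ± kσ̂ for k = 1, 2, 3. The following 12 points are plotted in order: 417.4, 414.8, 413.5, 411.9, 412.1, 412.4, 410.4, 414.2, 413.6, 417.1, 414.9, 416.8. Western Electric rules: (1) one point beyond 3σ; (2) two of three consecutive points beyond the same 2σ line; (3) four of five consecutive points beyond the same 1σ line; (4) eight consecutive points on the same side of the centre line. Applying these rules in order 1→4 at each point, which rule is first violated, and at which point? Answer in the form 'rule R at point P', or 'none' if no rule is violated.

Zone of each point (C = within 1σ̂, B = 1σ̂–2σ̂, A = 2σ̂–3σ̂, * = beyond 3σ̂; sign = side of CL): 1:+B, 2:+C, 3:-C, 4:-B, 5:-B, 6:-B, 7:-A, 8:-C, 9:-C, 10:+B, 11:+C, 12:+B
Rule 3 (four of five consecutive points beyond the same 1σ limit) is satisfied at point 7.

rule 3 at point 7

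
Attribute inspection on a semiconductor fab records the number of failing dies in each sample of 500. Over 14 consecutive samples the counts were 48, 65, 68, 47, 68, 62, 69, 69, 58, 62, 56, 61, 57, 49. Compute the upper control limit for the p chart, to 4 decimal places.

p̄ = Σdᵢ / (k·n) = 839 / (14 × 500) = 0.11986
UCL = p̄ + 3·√(p̄(1−p̄)/n) = 0.11986 + 3 × √(0.11986×0.88014/500) = 0.11986 + 3 × 0.01453 = 0.16343

0.1634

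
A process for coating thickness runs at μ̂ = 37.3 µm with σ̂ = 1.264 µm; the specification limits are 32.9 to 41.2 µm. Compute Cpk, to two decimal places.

1.03

Cpu = (USL − μ̂) / (3σ̂) = (41.2 − 37.3) / (3 × 1.264) = 1.0285; Cpl = (μ̂ − LSL) / (3σ̂) = (37.3 − 32.9) / (3 × 1.264) = 1.1603; Cpk = min(Cpu, Cpl) = 1.0285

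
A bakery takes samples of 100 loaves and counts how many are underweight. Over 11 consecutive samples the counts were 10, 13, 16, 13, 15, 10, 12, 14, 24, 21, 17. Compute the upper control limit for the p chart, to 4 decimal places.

p̄ = Σdᵢ / (k·n) = 165 / (11 × 100) = 0.15000
UCL = p̄ + 3·√(p̄(1−p̄)/n) = 0.15000 + 3 × √(0.15000×0.85000/100) = 0.15000 + 3 × 0.03571 = 0.25712

0.2571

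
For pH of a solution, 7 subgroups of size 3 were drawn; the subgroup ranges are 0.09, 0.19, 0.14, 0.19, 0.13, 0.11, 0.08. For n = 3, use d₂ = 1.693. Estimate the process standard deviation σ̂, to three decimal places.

R̄ = (0.09 + 0.19 + 0.14 + 0.19 + 0.13 + 0.11 + 0.08) / 7 = 0.1329
σ̂ = R̄ / d₂ = 0.1329 / 1.693 = 0.0785

0.078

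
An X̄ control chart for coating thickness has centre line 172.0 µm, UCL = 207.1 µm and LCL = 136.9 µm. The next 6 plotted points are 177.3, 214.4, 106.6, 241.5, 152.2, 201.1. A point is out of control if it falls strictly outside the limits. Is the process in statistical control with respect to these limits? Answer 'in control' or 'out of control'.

Compare each point to [136.9, 207.1]: sample 2 = 214.4 > UCL; sample 3 = 106.6 < LCL; sample 4 = 241.5 > UCL.

out of control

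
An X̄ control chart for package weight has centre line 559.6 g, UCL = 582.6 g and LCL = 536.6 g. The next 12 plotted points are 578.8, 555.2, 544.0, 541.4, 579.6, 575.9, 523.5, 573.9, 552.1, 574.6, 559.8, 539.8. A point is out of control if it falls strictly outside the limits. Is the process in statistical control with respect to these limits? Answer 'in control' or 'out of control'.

Compare each point to [536.6, 582.6]: sample 7 = 523.5 < LCL.

out of control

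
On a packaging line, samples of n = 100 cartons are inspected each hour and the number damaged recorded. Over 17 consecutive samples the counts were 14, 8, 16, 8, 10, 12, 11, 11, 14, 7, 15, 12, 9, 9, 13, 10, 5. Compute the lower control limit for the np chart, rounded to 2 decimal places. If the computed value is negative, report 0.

1.50

p̄ = Σdᵢ / (k·n) = 184 / (17 × 100) = 0.10824
LCL = np̄ − 3·√(np̄(1−p̄)) = 10.8235 − 3 × 3.1068 = 1.5032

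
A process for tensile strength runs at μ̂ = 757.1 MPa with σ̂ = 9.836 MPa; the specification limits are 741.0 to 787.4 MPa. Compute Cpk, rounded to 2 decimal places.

0.55

Cpu = (USL − μ̂) / (3σ̂) = (787.4 − 757.1) / (3 × 9.836) = 1.0268; Cpl = (μ̂ − LSL) / (3σ̂) = (757.1 − 741.0) / (3 × 9.836) = 0.5456; Cpk = min(Cpu, Cpl) = 0.5456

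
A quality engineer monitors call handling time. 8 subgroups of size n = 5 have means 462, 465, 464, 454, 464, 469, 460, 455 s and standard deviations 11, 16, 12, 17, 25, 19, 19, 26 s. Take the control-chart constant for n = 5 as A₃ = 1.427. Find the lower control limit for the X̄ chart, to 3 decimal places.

435.761

X̄̄ = (462 + 465 + 464 + 454 + 464 + 469 + 460 + 455) / 8 = 461.6250
s̄ = (11 + 16 + 12 + 17 + 25 + 19 + 19 + 26) / 8 = 18.1250
LCL = X̄̄ − A₃·s̄ = 461.6250 − 1.427 × 18.1250 = 435.7606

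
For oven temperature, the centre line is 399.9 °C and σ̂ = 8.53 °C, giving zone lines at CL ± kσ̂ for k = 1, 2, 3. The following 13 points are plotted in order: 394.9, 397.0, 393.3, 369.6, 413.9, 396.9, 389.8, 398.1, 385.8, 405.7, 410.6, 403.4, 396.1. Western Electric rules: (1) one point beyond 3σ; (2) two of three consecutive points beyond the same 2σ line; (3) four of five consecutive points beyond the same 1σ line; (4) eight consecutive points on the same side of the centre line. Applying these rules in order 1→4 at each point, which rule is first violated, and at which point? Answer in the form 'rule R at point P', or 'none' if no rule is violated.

rule 1 at point 4

Zone of each point (C = within 1σ̂, B = 1σ̂–2σ̂, A = 2σ̂–3σ̂, * = beyond 3σ̂; sign = side of CL): 1:-C, 2:-C, 3:-C, 4:-*, 5:+B, 6:-C, 7:-B, 8:-C, 9:-B, 10:+C, 11:+B, 12:+C, 13:-C
Rule 1 (one point beyond the 3σ limits) is satisfied at point 4.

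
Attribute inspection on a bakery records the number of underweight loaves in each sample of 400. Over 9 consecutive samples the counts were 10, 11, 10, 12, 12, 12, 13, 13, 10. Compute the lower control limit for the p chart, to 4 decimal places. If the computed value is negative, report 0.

0.0036

p̄ = Σdᵢ / (k·n) = 103 / (9 × 400) = 0.02861
LCL = p̄ − 3·√(p̄(1−p̄)/n) = 0.02861 − 3 × 0.00834 = 0.00360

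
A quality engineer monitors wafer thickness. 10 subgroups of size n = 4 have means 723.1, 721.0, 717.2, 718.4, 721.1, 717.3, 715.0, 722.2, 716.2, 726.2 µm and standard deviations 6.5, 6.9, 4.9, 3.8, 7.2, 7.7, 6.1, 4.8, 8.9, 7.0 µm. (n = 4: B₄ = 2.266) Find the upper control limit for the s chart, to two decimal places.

14.46

s̄ = (6.5 + 6.9 + 4.9 + 3.8 + 7.2 + 7.7 + 6.1 + 4.8 + 8.9 + 7.0) / 10 = 6.3800
UCL_s = B₄·s̄ = 2.266 × 6.3800 = 14.4571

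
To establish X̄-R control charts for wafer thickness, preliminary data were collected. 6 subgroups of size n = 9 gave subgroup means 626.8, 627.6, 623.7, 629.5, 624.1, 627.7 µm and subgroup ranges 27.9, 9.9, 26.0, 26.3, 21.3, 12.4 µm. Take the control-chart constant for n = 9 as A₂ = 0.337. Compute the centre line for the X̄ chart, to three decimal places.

X̄̄ = (626.8 + 627.6 + 623.7 + 629.5 + 624.1 + 627.7) / 6 = 3759.4000 / 6 = 626.5667
CL = X̄̄ = 626.5667

626.567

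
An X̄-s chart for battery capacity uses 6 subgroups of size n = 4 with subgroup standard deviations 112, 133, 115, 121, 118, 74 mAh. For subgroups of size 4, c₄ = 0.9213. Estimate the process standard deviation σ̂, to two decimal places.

s̄ = (112 + 133 + 115 + 121 + 118 + 74) / 6 = 112.1667
σ̂ = s̄ / c₄ = 112.1667 / 0.9213 = 121.7483

121.75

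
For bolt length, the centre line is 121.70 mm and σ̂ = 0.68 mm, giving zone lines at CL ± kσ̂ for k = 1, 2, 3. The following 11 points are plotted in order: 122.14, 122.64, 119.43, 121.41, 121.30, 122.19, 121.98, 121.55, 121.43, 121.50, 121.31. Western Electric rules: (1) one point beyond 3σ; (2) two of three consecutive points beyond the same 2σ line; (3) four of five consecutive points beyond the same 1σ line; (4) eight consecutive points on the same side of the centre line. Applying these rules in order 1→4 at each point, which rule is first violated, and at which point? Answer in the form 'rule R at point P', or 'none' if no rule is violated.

rule 1 at point 3

Zone of each point (C = within 1σ̂, B = 1σ̂–2σ̂, A = 2σ̂–3σ̂, * = beyond 3σ̂; sign = side of CL): 1:+C, 2:+B, 3:-*, 4:-C, 5:-C, 6:+C, 7:+C, 8:-C, 9:-C, 10:-C, 11:-C
Rule 1 (one point beyond the 3σ limits) is satisfied at point 3.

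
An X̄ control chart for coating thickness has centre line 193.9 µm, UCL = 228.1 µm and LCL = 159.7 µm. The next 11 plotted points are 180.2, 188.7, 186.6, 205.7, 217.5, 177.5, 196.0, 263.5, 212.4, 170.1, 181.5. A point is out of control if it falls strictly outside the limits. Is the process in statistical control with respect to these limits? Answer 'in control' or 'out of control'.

Compare each point to [159.7, 228.1]: sample 8 = 263.5 > UCL.

out of control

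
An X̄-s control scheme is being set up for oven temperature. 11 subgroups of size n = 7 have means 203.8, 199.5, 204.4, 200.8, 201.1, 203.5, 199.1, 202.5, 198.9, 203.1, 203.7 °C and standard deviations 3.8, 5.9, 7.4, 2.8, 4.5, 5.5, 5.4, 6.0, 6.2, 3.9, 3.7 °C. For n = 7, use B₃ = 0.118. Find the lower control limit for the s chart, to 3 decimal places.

s̄ = (3.8 + 5.9 + 7.4 + 2.8 + 4.5 + 5.5 + 5.4 + 6.0 + 6.2 + 3.9 + 3.7) / 11 = 5.0091
LCL_s = B₃·s̄ = 0.118 × 5.0091 = 0.5911

0.591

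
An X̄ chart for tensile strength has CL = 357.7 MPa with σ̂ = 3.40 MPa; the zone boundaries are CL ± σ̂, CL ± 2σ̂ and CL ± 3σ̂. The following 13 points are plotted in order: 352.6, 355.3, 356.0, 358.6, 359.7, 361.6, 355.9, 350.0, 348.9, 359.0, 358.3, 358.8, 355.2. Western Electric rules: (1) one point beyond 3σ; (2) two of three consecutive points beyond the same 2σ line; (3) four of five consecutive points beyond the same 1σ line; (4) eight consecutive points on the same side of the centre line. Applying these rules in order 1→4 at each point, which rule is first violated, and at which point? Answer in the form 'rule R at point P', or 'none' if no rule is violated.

rule 2 at point 9

Zone of each point (C = within 1σ̂, B = 1σ̂–2σ̂, A = 2σ̂–3σ̂, * = beyond 3σ̂; sign = side of CL): 1:-B, 2:-C, 3:-C, 4:+C, 5:+C, 6:+B, 7:-C, 8:-A, 9:-A, 10:+C, 11:+C, 12:+C, 13:-C
Rule 2 (two of three consecutive points beyond the same 2σ limit) is satisfied at point 9.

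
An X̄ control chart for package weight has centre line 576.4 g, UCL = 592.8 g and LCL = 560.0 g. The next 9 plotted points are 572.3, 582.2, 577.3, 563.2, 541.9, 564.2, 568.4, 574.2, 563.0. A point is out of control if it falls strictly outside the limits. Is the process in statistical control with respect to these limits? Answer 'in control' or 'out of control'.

out of control

Compare each point to [560.0, 592.8]: sample 5 = 541.9 < LCL.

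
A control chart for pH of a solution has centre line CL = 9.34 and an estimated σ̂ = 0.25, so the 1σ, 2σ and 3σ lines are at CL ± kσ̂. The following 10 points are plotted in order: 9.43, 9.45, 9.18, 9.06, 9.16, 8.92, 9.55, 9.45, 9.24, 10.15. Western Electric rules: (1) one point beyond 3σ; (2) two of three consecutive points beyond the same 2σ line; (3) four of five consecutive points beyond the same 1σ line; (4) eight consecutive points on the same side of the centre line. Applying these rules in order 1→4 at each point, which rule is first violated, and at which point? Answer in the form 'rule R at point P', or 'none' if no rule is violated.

rule 1 at point 10

Zone of each point (C = within 1σ̂, B = 1σ̂–2σ̂, A = 2σ̂–3σ̂, * = beyond 3σ̂; sign = side of CL): 1:+C, 2:+C, 3:-C, 4:-B, 5:-C, 6:-B, 7:+C, 8:+C, 9:-C, 10:+*
Rule 1 (one point beyond the 3σ limits) is satisfied at point 10.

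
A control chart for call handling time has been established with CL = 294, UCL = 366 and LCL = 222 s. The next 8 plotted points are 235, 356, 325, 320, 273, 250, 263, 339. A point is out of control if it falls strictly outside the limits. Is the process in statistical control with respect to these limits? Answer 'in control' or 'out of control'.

All 8 points lie within [222, 366].

in control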